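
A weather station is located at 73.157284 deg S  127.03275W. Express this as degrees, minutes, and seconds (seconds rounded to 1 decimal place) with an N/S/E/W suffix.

φ: whole degrees 73; 9.43704′ → 9′ and 26.222″
λ: 0.032750 × 60 = 1.96500′ → 1′, remainder × 60 = 57.900″

73°09′26.2″ S, 127°01′57.9″ W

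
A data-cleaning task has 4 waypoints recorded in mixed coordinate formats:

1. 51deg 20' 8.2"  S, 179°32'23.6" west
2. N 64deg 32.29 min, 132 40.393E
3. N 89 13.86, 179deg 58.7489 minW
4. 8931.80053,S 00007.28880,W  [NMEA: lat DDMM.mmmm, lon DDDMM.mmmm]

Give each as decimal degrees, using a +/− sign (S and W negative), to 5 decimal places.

1. -51.33561, -179.53989
2. 64.53817, 132.67322
3. 89.23100, -179.97915
4. -89.53001, -0.12148

Point 1:
  Latitude: 51 + 20/60 + 8.2/3600 = 51.335611
  S ⇒ negate
  λ: 179° + 32/60 + 23.6/3600 = 179 + 0.533333 + 0.006556 = 179.539889
  W ⇒ negate
Point 2:
  φ: 32.29′ = 0.538167°; total 64.538167
  N → positive
  Lon: 40.393′ = 0.673217°; total 132.673217
  E ⇒ keep positive
Point 3:
  φ: 89 + 13.86/60 = 89.231000
  N ⇒ keep positive
  Lon: 179 + 58.7489/60 = 179.979148
  hemisphere W, so the sign is −
Point 4:
  Latitude: split at 2 digits → 89° and 31.80053′; 89 + 31.80053/60 = 89.530009
  S → negative
  Lon: split at 3 digits → 000° and 7.2888′; 0 + 7.2888/60 = 0.121480
  W → negative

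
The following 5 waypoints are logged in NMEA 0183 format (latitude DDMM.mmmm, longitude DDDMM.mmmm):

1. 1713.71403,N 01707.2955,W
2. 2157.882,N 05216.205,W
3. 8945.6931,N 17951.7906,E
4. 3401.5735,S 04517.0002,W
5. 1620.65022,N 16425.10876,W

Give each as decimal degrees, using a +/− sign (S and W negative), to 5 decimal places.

1. 17.22857, -17.12159
2. 21.96470, -52.27008
3. 89.76155, 179.86318
4. -34.02623, -45.28334
5. 16.34417, -164.41848

Point 1:
  Lat: degrees = first 2 digits = 17, minutes = 13.71403; 17 + 13.71403/60 = 17.228567
  N ⇒ keep positive
  Lon: split at 3 digits → 017° and 7.2955′; 17 + 7.2955/60 = 17.121592
  W → negative
Point 2:
  Latitude: split at 2 digits → 21° and 57.882′; 21 + 57.882/60 = 21.964700
  N → positive
  λ: split at 3 digits → 052° and 16.205′; 52 + 16.205/60 = 52.270083
  hemisphere W, so the sign is −
Point 3:
  φ: split at 2 digits → 89° and 45.6931′; 89 + 45.6931/60 = 89.761552
  N ⇒ keep positive
  Lon: split at 3 digits → 179° and 51.7906′; 179 + 51.7906/60 = 179.863177
  E → positive
Point 4:
  Latitude: split at 2 digits → 34° and 1.5735′; 34 + 1.5735/60 = 34.026225
  S → negative
  Longitude: split at 3 digits → 045° and 17.0002′; 45 + 17.0002/60 = 45.283337
  W → negative
Point 5:
  φ: degrees = first 2 digits = 16, minutes = 20.65022; 16 + 20.65022/60 = 16.344170
  N ⇒ keep positive
  λ: degrees = first 3 digits = 164, minutes = 25.10876; 164 + 25.10876/60 = 164.418479
  hemisphere W, so the sign is −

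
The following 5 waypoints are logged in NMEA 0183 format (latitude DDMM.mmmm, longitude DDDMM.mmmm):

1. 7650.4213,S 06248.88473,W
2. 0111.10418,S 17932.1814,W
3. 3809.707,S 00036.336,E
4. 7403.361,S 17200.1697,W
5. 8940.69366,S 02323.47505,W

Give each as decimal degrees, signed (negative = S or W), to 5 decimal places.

Point 1:
  Lat: split at 2 digits → 76° and 50.4213′; 76 + 50.4213/60 = 76.840355
  hemisphere S, so the sign is −
  Longitude: split at 3 digits → 062° and 48.88473′; 62 + 48.88473/60 = 62.814746
  hemisphere W, so the sign is −
Point 2:
  φ: degrees = first 2 digits = 1, minutes = 11.10418; 1 + 11.10418/60 = 1.185070
  hemisphere S, so the sign is −
  λ: split at 3 digits → 179° and 32.1814′; 179 + 32.1814/60 = 179.536357
  hemisphere W, so the sign is −
Point 3:
  φ: split at 2 digits → 38° and 9.707′; 38 + 9.707/60 = 38.161783
  hemisphere S, so the sign is −
  Longitude: degrees = first 3 digits = 0, minutes = 36.336; 0 + 36.336/60 = 0.605600
  E → positive
Point 4:
  Lat: degrees = first 2 digits = 74, minutes = 3.361; 74 + 3.361/60 = 74.056017
  hemisphere S, so the sign is −
  Longitude: split at 3 digits → 172° and 0.1697′; 172 + 0.1697/60 = 172.002828
  hemisphere W, so the sign is −
Point 5:
  φ: degrees = first 2 digits = 89, minutes = 40.69366; 89 + 40.69366/60 = 89.678228
  S ⇒ negate
  Longitude: degrees = first 3 digits = 23, minutes = 23.47505; 23 + 23.47505/60 = 23.391251
  hemisphere W, so the sign is −

1. -76.84036, -62.81475
2. -1.18507, -179.53636
3. -38.16178, 0.60560
4. -74.05602, -172.00283
5. -89.67823, -23.39125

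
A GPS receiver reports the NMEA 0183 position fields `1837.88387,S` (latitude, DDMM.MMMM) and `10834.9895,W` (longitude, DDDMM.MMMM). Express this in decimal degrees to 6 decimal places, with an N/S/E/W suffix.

18.631398° S, 108.583158° W

Latitude: degrees = first 2 digits = 18, minutes = 37.88387; 18 + 37.88387/60 = 18.6313978
Longitude: degrees = first 3 digits = 108, minutes = 34.9895; 108 + 34.9895/60 = 108.5831583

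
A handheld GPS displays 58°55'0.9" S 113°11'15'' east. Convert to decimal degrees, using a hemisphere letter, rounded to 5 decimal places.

58.91692° S, 113.18750° E

Latitude: 55′ + 0.9″ = 55.01500′; 58 + 55.01500/60 = 58.916917
Longitude: 113 + 11/60 + 15/3600 = 113.187500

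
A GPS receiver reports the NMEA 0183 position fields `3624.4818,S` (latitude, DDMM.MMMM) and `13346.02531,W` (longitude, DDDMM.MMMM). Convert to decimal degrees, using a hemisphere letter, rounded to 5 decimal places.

36.40803° S, 133.76709° W

φ: split at 2 digits → 36° and 24.4818′; 36 + 24.4818/60 = 36.408030
λ: degrees = first 3 digits = 133, minutes = 46.02531; 133 + 46.02531/60 = 133.767089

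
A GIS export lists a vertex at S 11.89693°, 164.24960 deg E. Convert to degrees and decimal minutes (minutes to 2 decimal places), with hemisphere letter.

φ: fractional part 0.896930 → 53.8158 minutes
λ: 164° + 0.249600 × 60 = 164° 14.9760′

11° 53.82′ S, 164° 14.98′ E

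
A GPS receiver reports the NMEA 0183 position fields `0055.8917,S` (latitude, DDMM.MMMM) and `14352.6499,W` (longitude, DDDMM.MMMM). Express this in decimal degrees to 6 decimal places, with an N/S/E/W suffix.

φ: degrees = first 2 digits = 0, minutes = 55.8917; 0 + 55.8917/60 = 0.9315283
λ: split at 3 digits → 143° and 52.6499′; 143 + 52.6499/60 = 143.8774983

0.931528° S, 143.877498° W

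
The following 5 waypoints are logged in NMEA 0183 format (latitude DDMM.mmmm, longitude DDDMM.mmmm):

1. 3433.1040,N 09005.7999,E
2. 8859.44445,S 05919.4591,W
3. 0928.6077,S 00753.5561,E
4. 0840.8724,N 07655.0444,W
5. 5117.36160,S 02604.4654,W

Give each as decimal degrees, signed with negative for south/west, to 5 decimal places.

1. 34.55173, 90.09667
2. -88.99074, -59.32432
3. -9.47680, 7.89260
4. 8.68121, -76.91741
5. -51.28936, -26.07442

Point 1:
  Lat: split at 2 digits → 34° and 33.104′; 34 + 33.104/60 = 34.551733
  N ⇒ keep positive
  Lon: degrees = first 3 digits = 90, minutes = 5.7999; 90 + 5.7999/60 = 90.096665
  E → positive
Point 2:
  Lat: degrees = first 2 digits = 88, minutes = 59.44445; 88 + 59.44445/60 = 88.990741
  S ⇒ negate
  λ: split at 3 digits → 059° and 19.4591′; 59 + 19.4591/60 = 59.324318
  hemisphere W, so the sign is −
Point 3:
  Lat: split at 2 digits → 09° and 28.6077′; 9 + 28.6077/60 = 9.476795
  S → negative
  Lon: degrees = first 3 digits = 7, minutes = 53.5561; 7 + 53.5561/60 = 7.892602
  E ⇒ keep positive
Point 4:
  Latitude: split at 2 digits → 08° and 40.8724′; 8 + 40.8724/60 = 8.681207
  N ⇒ keep positive
  Longitude: degrees = first 3 digits = 76, minutes = 55.0444; 76 + 55.0444/60 = 76.917407
  W → negative
Point 5:
  φ: split at 2 digits → 51° and 17.3616′; 51 + 17.3616/60 = 51.289360
  S → negative
  Lon: degrees = first 3 digits = 26, minutes = 4.4654; 26 + 4.4654/60 = 26.074423
  hemisphere W, so the sign is −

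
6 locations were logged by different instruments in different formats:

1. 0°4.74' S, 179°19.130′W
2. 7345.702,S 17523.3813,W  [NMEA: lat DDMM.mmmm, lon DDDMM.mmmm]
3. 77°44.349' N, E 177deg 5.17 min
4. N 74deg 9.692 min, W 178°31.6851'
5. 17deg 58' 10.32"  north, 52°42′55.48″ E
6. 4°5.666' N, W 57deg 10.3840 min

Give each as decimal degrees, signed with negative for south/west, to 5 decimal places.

Point 1:
  φ: 0 + 4.74/60 = 0.079000
  S ⇒ negate
  λ: 19.13′ = 0.318833°; total 179.318833
  hemisphere W, so the sign is −
Point 2:
  Lat: degrees = first 2 digits = 73, minutes = 45.702; 73 + 45.702/60 = 73.761700
  S ⇒ negate
  Lon: split at 3 digits → 175° and 23.3813′; 175 + 23.3813/60 = 175.389688
  hemisphere W, so the sign is −
Point 3:
  Lat: 44.349′ = 0.739150°; total 77.739150
  N ⇒ keep positive
  Longitude: 5.17′ = 0.086167°; total 177.086167
  E ⇒ keep positive
Point 4:
  φ: 9.692′ = 0.161533°; total 74.161533
  N → positive
  Longitude: 178 + 31.6851/60 = 178.528085
  W ⇒ negate
Point 5:
  Lat: 58′ + 10.32″ = 58.17200′; 17 + 58.17200/60 = 17.969533
  N ⇒ keep positive
  Lon: 52 + 42/60 + 55.48/3600 = 52.715411
  E ⇒ keep positive
Point 6:
  Latitude: 4 + 5.666/60 = 4.094433
  N → positive
  Longitude: 57 + 10.384/60 = 57.173067
  W ⇒ negate

1. -0.07900, -179.31883
2. -73.76170, -175.38969
3. 77.73915, 177.08617
4. 74.16153, -178.52809
5. 17.96953, 52.71541
6. 4.09443, -57.17307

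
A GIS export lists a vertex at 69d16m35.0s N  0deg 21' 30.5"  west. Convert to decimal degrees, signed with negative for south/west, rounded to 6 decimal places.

φ: 69° + 16/60 + 35/3600 = 69 + 0.266667 + 0.009722 = 69.2763889
N ⇒ keep positive
λ: 0 + 21/60 + 30.5/3600 = 0.3584722
W ⇒ negate

69.276389, -0.358472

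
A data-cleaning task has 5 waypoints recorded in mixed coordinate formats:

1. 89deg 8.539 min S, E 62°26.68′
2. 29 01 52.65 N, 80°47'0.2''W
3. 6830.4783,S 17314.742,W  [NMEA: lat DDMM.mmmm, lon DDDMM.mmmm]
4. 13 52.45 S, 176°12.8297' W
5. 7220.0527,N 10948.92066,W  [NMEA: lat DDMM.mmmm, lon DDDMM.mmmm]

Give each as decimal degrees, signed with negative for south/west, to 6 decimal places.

1. -89.142317, 62.444667
2. 29.031292, -80.783389
3. -68.507972, -173.245700
4. -13.874167, -176.213828
5. 72.334212, -109.815344

Point 1:
  Latitude: 89 + 8.539/60 = 89.1423167
  hemisphere S, so the sign is −
  λ: 26.68′ = 0.444667°; total 62.4446667
  E → positive
Point 2:
  φ: 1′ + 52.65″ = 1.87750′; 29 + 1.87750/60 = 29.0312917
  N → positive
  Longitude: 80° + 47/60 + 0.2/3600 = 80 + 0.783333 + 0.000056 = 80.7833889
  hemisphere W, so the sign is −
Point 3:
  φ: split at 2 digits → 68° and 30.4783′; 68 + 30.4783/60 = 68.5079717
  S ⇒ negate
  λ: split at 3 digits → 173° and 14.742′; 173 + 14.742/60 = 173.2457000
  hemisphere W, so the sign is −
Point 4:
  Latitude: 52.45′ = 0.874167°; total 13.8741667
  hemisphere S, so the sign is −
  λ: 176 + 12.8297/60 = 176.2138283
  hemisphere W, so the sign is −
Point 5:
  Lat: split at 2 digits → 72° and 20.0527′; 72 + 20.0527/60 = 72.3342117
  N → positive
  Lon: degrees = first 3 digits = 109, minutes = 48.92066; 109 + 48.92066/60 = 109.8153443
  W → negative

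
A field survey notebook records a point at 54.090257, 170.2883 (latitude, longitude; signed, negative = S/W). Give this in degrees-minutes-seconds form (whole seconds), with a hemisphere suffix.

54°05′25″ N, 170°17′18″ E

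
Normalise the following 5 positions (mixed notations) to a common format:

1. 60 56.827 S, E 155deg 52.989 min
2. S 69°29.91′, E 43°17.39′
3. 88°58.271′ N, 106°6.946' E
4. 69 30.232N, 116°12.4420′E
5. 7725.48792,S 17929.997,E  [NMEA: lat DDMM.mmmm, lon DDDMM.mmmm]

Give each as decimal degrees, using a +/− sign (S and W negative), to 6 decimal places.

1. -60.947117, 155.883150
2. -69.498500, 43.289833
3. 88.971183, 106.115767
4. 69.503867, 116.207367
5. -77.424799, 179.499950

Point 1:
  Lat: 56.827′ = 0.947117°; total 60.9471167
  S ⇒ negate
  λ: 52.989′ = 0.883150°; total 155.8831500
  E → positive
Point 2:
  φ: 69 + 29.91/60 = 69.4985000
  S → negative
  λ: 43 + 17.39/60 = 43.2898333
  E → positive
Point 3:
  Latitude: 88 + 58.271/60 = 88.9711833
  N → positive
  λ: 106 + 6.946/60 = 106.1157667
  E → positive
Point 4:
  Lat: 30.232′ = 0.503867°; total 69.5038667
  N → positive
  Longitude: 116 + 12.442/60 = 116.2073667
  E ⇒ keep positive
Point 5:
  Latitude: split at 2 digits → 77° and 25.48792′; 77 + 25.48792/60 = 77.4247987
  S ⇒ negate
  Longitude: split at 3 digits → 179° and 29.997′; 179 + 29.997/60 = 179.4999500
  E ⇒ keep positive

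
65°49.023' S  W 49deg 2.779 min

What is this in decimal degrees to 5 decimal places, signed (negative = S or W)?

-65.81705, -49.04632

Lat: 65 + 49.023/60 = 65.817050
S ⇒ negate
Lon: 2.779′ = 0.046317°; total 49.046317
hemisphere W, so the sign is −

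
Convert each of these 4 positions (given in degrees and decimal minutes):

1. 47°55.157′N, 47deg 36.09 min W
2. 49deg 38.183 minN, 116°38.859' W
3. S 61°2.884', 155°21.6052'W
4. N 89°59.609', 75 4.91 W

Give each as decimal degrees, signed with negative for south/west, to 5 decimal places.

1. 47.91928, -47.60150
2. 49.63638, -116.64765
3. -61.04807, -155.36009
4. 89.99348, -75.08183

Point 1:
  Lat: 55.157′ = 0.919283°; total 47.919283
  N → positive
  λ: 47 + 36.09/60 = 47.601500
  W ⇒ negate
Point 2:
  Latitude: 38.183′ = 0.636383°; total 49.636383
  N ⇒ keep positive
  λ: 116 + 38.859/60 = 116.647650
  W ⇒ negate
Point 3:
  Lat: 2.884′ = 0.048067°; total 61.048067
  S → negative
  Lon: 155 + 21.6052/60 = 155.360087
  W ⇒ negate
Point 4:
  Latitude: 89 + 59.609/60 = 89.993483
  N ⇒ keep positive
  λ: 4.91′ = 0.081833°; total 75.081833
  W → negative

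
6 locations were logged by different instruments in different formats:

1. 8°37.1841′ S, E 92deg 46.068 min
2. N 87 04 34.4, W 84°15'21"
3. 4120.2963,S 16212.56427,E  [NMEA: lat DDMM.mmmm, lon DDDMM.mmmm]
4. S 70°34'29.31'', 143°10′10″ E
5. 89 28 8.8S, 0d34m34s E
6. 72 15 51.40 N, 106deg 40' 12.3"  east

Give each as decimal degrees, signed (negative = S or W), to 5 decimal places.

Point 1:
  Lat: 8 + 37.1841/60 = 8.619735
  S ⇒ negate
  λ: 46.068′ = 0.767800°; total 92.767800
  E ⇒ keep positive
Point 2:
  φ: 87 + 4/60 + 34.4/3600 = 87.076222
  N → positive
  λ: 84 + 15/60 + 21/3600 = 84.255833
  W → negative
Point 3:
  Lat: degrees = first 2 digits = 41, minutes = 20.2963; 41 + 20.2963/60 = 41.338272
  hemisphere S, so the sign is −
  λ: split at 3 digits → 162° and 12.56427′; 162 + 12.56427/60 = 162.209405
  E → positive
Point 4:
  Latitude: 70° + 34/60 + 29.31/3600 = 70 + 0.566667 + 0.008142 = 70.574808
  S → negative
  Lon: 143° + 10/60 + 10/3600 = 143 + 0.166667 + 0.002778 = 143.169444
  E ⇒ keep positive
Point 5:
  Latitude: 89° + 28/60 + 8.8/3600 = 89 + 0.466667 + 0.002444 = 89.469111
  S ⇒ negate
  Longitude: 34′ + 34″ = 34.56667′; 0 + 34.56667/60 = 0.576111
  E ⇒ keep positive
Point 6:
  Lat: 15′ + 51.4″ = 15.85667′; 72 + 15.85667/60 = 72.264278
  N → positive
  Longitude: 40′ + 12.3″ = 40.20500′; 106 + 40.20500/60 = 106.670083
  E → positive

1. -8.61974, 92.76780
2. 87.07622, -84.25583
3. -41.33827, 162.20940
4. -70.57481, 143.16944
5. -89.46911, 0.57611
6. 72.26428, 106.67008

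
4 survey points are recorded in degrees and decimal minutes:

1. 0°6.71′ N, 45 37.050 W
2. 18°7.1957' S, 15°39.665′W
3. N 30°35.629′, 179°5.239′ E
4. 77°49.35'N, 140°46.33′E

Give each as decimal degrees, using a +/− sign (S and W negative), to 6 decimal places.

1. 0.111833, -45.617500
2. -18.119928, -15.661083
3. 30.593817, 179.087317
4. 77.822500, 140.772167

Point 1:
  Latitude: 6.71′ = 0.111833°; total 0.1118333
  N ⇒ keep positive
  Lon: 45 + 37.05/60 = 45.6175000
  hemisphere W, so the sign is −
Point 2:
  φ: 18 + 7.1957/60 = 18.1199283
  S ⇒ negate
  λ: 15 + 39.665/60 = 15.6610833
  W ⇒ negate
Point 3:
  Lat: 35.629′ = 0.593817°; total 30.5938167
  N → positive
  Lon: 5.239′ = 0.087317°; total 179.0873167
  E → positive
Point 4:
  φ: 49.35′ = 0.822500°; total 77.8225000
  N ⇒ keep positive
  λ: 140 + 46.33/60 = 140.7721667
  E → positive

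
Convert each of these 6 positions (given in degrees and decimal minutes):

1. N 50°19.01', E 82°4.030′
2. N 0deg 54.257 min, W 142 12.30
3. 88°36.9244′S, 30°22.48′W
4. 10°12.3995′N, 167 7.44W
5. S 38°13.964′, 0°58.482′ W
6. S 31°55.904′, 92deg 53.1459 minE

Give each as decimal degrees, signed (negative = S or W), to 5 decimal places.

1. 50.31683, 82.06717
2. 0.90428, -142.20500
3. -88.61541, -30.37467
4. 10.20666, -167.12400
5. -38.23273, -0.97470
6. -31.93173, 92.88577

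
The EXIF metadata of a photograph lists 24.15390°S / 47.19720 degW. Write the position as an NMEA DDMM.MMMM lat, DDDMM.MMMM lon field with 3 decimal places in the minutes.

2409.234,S / 04711.832,W

φ: minutes = (24.153900 − 24) × 60 = 9.23400
Lon: 47° + 0.197200 × 60 = 47° 11.83200′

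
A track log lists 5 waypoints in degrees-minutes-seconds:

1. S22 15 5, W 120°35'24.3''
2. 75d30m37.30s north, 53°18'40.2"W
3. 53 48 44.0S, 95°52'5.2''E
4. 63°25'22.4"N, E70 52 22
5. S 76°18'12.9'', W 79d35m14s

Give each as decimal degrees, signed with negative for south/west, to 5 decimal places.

1. -22.25139, -120.59008
2. 75.51036, -53.31117
3. -53.81222, 95.86811
4. 63.42289, 70.87278
5. -76.30358, -79.58722

Point 1:
  φ: 15′ + 5″ = 15.08333′; 22 + 15.08333/60 = 22.251389
  S → negative
  Lon: 120 + 35/60 + 24.3/3600 = 120.590083
  W ⇒ negate
Point 2:
  Latitude: 75° + 30/60 + 37.3/3600 = 75 + 0.500000 + 0.010361 = 75.510361
  N → positive
  λ: 53 + 18/60 + 40.2/3600 = 53.311167
  W → negative
Point 3:
  Latitude: 48′ + 44″ = 48.73333′; 53 + 48.73333/60 = 53.812222
  S → negative
  λ: 95 + 52/60 + 5.2/3600 = 95.868111
  E → positive
Point 4:
  φ: 63° + 25/60 + 22.4/3600 = 63 + 0.416667 + 0.006222 = 63.422889
  N → positive
  λ: 70 + 52/60 + 22/3600 = 70.872778
  E → positive
Point 5:
  Lat: 18′ + 12.9″ = 18.21500′; 76 + 18.21500/60 = 76.303583
  S ⇒ negate
  Lon: 35′ + 14″ = 35.23333′; 79 + 35.23333/60 = 79.587222
  W → negative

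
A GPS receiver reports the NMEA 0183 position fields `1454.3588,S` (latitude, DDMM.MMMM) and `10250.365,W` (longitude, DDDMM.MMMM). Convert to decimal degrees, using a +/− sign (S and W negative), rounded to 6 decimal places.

Lat: degrees = first 2 digits = 14, minutes = 54.3588; 14 + 54.3588/60 = 14.9059800
S ⇒ negate
Lon: split at 3 digits → 102° and 50.365′; 102 + 50.365/60 = 102.8394167
W ⇒ negate

-14.905980, -102.839417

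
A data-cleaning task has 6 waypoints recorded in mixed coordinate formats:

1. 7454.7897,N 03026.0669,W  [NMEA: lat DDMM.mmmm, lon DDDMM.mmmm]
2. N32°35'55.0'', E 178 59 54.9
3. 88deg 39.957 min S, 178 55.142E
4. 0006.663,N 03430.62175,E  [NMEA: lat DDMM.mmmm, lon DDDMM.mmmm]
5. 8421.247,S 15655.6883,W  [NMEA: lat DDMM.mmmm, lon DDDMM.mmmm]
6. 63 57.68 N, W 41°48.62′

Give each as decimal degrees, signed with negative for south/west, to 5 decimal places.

Point 1:
  φ: split at 2 digits → 74° and 54.7897′; 74 + 54.7897/60 = 74.913162
  N ⇒ keep positive
  Longitude: degrees = first 3 digits = 30, minutes = 26.0669; 30 + 26.0669/60 = 30.434448
  W → negative
Point 2:
  Lat: 32 + 35/60 + 55/3600 = 32.598611
  N → positive
  Lon: 59′ + 54.9″ = 59.91500′; 178 + 59.91500/60 = 178.998583
  E ⇒ keep positive
Point 3:
  φ: 88 + 39.957/60 = 88.665950
  S ⇒ negate
  Longitude: 178 + 55.142/60 = 178.919033
  E ⇒ keep positive
Point 4:
  φ: split at 2 digits → 00° and 6.663′; 0 + 6.663/60 = 0.111050
  N ⇒ keep positive
  λ: degrees = first 3 digits = 34, minutes = 30.62175; 34 + 30.62175/60 = 34.510363
  E → positive
Point 5:
  Lat: split at 2 digits → 84° and 21.247′; 84 + 21.247/60 = 84.354117
  hemisphere S, so the sign is −
  λ: split at 3 digits → 156° and 55.6883′; 156 + 55.6883/60 = 156.928138
  W → negative
Point 6:
  Latitude: 57.68′ = 0.961333°; total 63.961333
  N ⇒ keep positive
  Longitude: 41 + 48.62/60 = 41.810333
  W → negative

1. 74.91316, -30.43445
2. 32.59861, 178.99858
3. -88.66595, 178.91903
4. 0.11105, 34.51036
5. -84.35412, -156.92814
6. 63.96133, -41.81033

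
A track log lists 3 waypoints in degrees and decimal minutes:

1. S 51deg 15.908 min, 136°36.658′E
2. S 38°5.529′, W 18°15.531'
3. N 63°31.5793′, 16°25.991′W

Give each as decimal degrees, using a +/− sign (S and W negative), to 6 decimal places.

1. -51.265133, 136.610967
2. -38.092150, -18.258850
3. 63.526322, -16.433183

Point 1:
  Lat: 51 + 15.908/60 = 51.2651333
  hemisphere S, so the sign is −
  Longitude: 36.658′ = 0.610967°; total 136.6109667
  E ⇒ keep positive
Point 2:
  Lat: 38 + 5.529/60 = 38.0921500
  S → negative
  λ: 18 + 15.531/60 = 18.2588500
  W ⇒ negate
Point 3:
  φ: 63 + 31.5793/60 = 63.5263217
  N ⇒ keep positive
  λ: 16 + 25.991/60 = 16.4331833
  W ⇒ negate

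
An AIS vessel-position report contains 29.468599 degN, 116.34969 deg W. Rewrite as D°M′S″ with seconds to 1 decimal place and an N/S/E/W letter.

φ: whole degrees 29; 28.11594′ → 28′ and 6.956″
Lon: whole degrees 116; 20.98140′ → 20′ and 58.884″

29°28′7.0″ N, 116°20′58.9″ W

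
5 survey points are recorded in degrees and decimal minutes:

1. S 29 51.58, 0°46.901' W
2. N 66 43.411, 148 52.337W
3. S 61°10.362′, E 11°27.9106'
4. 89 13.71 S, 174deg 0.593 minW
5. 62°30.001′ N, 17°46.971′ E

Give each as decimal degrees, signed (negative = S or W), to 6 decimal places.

Point 1:
  Lat: 29 + 51.58/60 = 29.8596667
  S → negative
  λ: 46.901′ = 0.781683°; total 0.7816833
  W ⇒ negate
Point 2:
  Latitude: 43.411′ = 0.723517°; total 66.7235167
  N → positive
  Longitude: 148 + 52.337/60 = 148.8722833
  hemisphere W, so the sign is −
Point 3:
  φ: 10.362′ = 0.172700°; total 61.1727000
  S → negative
  Longitude: 11 + 27.9106/60 = 11.4651767
  E → positive
Point 4:
  Lat: 89 + 13.71/60 = 89.2285000
  S → negative
  λ: 0.593′ = 0.009883°; total 174.0098833
  W → negative
Point 5:
  Latitude: 30.001′ = 0.500017°; total 62.5000167
  N ⇒ keep positive
  Longitude: 17 + 46.971/60 = 17.7828500
  E → positive

1. -29.859667, -0.781683
2. 66.723517, -148.872283
3. -61.172700, 11.465177
4. -89.228500, -174.009883
5. 62.500017, 17.782850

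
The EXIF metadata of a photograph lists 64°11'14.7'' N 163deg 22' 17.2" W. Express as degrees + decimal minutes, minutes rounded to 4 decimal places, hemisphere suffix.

64° 11.2450′ N, 163° 22.2867′ W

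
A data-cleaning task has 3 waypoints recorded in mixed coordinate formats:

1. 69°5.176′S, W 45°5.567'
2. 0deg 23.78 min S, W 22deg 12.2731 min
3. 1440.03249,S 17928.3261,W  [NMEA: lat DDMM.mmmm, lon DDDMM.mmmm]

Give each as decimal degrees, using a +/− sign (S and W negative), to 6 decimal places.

Point 1:
  Lat: 69 + 5.176/60 = 69.0862667
  S → negative
  Lon: 5.567′ = 0.092783°; total 45.0927833
  W → negative
Point 2:
  Lat: 0 + 23.78/60 = 0.3963333
  S → negative
  λ: 22 + 12.2731/60 = 22.2045517
  hemisphere W, so the sign is −
Point 3:
  φ: split at 2 digits → 14° and 40.03249′; 14 + 40.03249/60 = 14.6672082
  S → negative
  Longitude: split at 3 digits → 179° and 28.3261′; 179 + 28.3261/60 = 179.4721017
  W → negative

1. -69.086267, -45.092783
2. -0.396333, -22.204552
3. -14.667208, -179.472102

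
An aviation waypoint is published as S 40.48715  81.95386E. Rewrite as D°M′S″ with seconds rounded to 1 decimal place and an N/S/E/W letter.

40°29′13.7″ S, 81°57′13.9″ E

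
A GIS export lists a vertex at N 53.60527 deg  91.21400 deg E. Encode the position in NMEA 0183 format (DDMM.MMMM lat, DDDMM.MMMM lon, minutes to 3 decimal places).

5336.316,N / 09112.840,E

Latitude: fractional part 0.605270 → 36.31620 minutes
λ: 91° + 0.214000 × 60 = 91° 12.84000′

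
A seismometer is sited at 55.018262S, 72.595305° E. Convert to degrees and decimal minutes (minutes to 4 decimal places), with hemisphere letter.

55° 1.0957′ S, 72° 35.7183′ E

Lat: fractional part 0.018262 → 1.095720 minutes
Lon: fractional part 0.595305 → 35.718300 minutes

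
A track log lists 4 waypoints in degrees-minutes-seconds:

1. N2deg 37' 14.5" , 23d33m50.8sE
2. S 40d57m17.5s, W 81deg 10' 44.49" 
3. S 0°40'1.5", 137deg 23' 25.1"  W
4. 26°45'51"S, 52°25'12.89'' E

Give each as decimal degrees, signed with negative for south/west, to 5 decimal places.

Point 1:
  φ: 2 + 37/60 + 14.5/3600 = 2.620694
  N ⇒ keep positive
  Longitude: 23 + 33/60 + 50.8/3600 = 23.564111
  E ⇒ keep positive
Point 2:
  φ: 40° + 57/60 + 17.5/3600 = 40 + 0.950000 + 0.004861 = 40.954861
  hemisphere S, so the sign is −
  Longitude: 81° + 10/60 + 44.49/3600 = 81 + 0.166667 + 0.012358 = 81.179025
  W → negative
Point 3:
  Lat: 0° + 40/60 + 1.5/3600 = 0 + 0.666667 + 0.000417 = 0.667083
  S ⇒ negate
  λ: 137° + 23/60 + 25.1/3600 = 137 + 0.383333 + 0.006972 = 137.390306
  W → negative
Point 4:
  Lat: 26° + 45/60 + 51/3600 = 26 + 0.750000 + 0.014167 = 26.764167
  S → negative
  Longitude: 52 + 25/60 + 12.89/3600 = 52.420247
  E → positive

1. 2.62069, 23.56411
2. -40.95486, -81.17903
3. -0.66708, -137.39031
4. -26.76417, 52.42025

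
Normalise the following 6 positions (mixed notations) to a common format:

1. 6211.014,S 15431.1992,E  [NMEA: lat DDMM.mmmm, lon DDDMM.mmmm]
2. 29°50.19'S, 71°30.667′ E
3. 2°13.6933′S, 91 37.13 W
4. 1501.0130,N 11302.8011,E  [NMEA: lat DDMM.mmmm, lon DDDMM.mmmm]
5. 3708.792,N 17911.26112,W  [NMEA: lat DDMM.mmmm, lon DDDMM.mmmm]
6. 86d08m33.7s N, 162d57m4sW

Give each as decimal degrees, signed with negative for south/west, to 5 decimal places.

1. -62.18357, 154.51999
2. -29.83650, 71.51112
3. -2.22822, -91.61883
4. 15.01688, 113.04669
5. 37.14653, -179.18769
6. 86.14269, -162.95111

Point 1:
  Latitude: split at 2 digits → 62° and 11.014′; 62 + 11.014/60 = 62.183567
  hemisphere S, so the sign is −
  Lon: split at 3 digits → 154° and 31.1992′; 154 + 31.1992/60 = 154.519987
  E → positive
Point 2:
  Latitude: 29 + 50.19/60 = 29.836500
  S ⇒ negate
  Longitude: 30.667′ = 0.511117°; total 71.511117
  E ⇒ keep positive
Point 3:
  φ: 2 + 13.6933/60 = 2.228222
  S ⇒ negate
  Lon: 37.13′ = 0.618833°; total 91.618833
  W → negative
Point 4:
  Latitude: split at 2 digits → 15° and 1.013′; 15 + 1.013/60 = 15.016883
  N → positive
  λ: degrees = first 3 digits = 113, minutes = 2.8011; 113 + 2.8011/60 = 113.046685
  E → positive
Point 5:
  Latitude: split at 2 digits → 37° and 8.792′; 37 + 8.792/60 = 37.146533
  N → positive
  Lon: split at 3 digits → 179° and 11.26112′; 179 + 11.26112/60 = 179.187685
  W → negative
Point 6:
  Lat: 86 + 8/60 + 33.7/3600 = 86.142694
  N ⇒ keep positive
  Longitude: 162 + 57/60 + 4/3600 = 162.951111
  hemisphere W, so the sign is −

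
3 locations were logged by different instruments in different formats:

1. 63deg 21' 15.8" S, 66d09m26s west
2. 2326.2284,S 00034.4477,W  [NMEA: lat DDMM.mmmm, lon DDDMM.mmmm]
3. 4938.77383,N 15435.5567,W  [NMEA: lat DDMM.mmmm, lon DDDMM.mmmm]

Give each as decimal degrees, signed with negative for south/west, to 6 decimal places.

1. -63.354389, -66.157222
2. -23.437140, -0.574128
3. 49.646231, -154.592612

Point 1:
  Latitude: 21′ + 15.8″ = 21.26333′; 63 + 21.26333/60 = 63.3543889
  S → negative
  λ: 66 + 9/60 + 26/3600 = 66.1572222
  W → negative
Point 2:
  φ: degrees = first 2 digits = 23, minutes = 26.2284; 23 + 26.2284/60 = 23.4371400
  hemisphere S, so the sign is −
  Longitude: degrees = first 3 digits = 0, minutes = 34.4477; 0 + 34.4477/60 = 0.5741283
  W ⇒ negate
Point 3:
  Lat: split at 2 digits → 49° and 38.77383′; 49 + 38.77383/60 = 49.6462305
  N → positive
  λ: split at 3 digits → 154° and 35.5567′; 154 + 35.5567/60 = 154.5926117
  W → negative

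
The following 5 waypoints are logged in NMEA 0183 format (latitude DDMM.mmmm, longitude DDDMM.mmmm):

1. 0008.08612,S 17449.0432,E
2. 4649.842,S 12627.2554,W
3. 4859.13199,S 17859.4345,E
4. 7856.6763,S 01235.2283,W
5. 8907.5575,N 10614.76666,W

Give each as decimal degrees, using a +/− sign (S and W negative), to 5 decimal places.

1. -0.13477, 174.81739
2. -46.83070, -126.45426
3. -48.98553, 178.99058
4. -78.94461, -12.58714
5. 89.12596, -106.24611

Point 1:
  φ: degrees = first 2 digits = 0, minutes = 8.08612; 0 + 8.08612/60 = 0.134769
  hemisphere S, so the sign is −
  λ: split at 3 digits → 174° and 49.0432′; 174 + 49.0432/60 = 174.817387
  E ⇒ keep positive
Point 2:
  Lat: degrees = first 2 digits = 46, minutes = 49.842; 46 + 49.842/60 = 46.830700
  hemisphere S, so the sign is −
  Longitude: degrees = first 3 digits = 126, minutes = 27.2554; 126 + 27.2554/60 = 126.454257
  hemisphere W, so the sign is −
Point 3:
  Lat: degrees = first 2 digits = 48, minutes = 59.13199; 48 + 59.13199/60 = 48.985533
  S ⇒ negate
  Longitude: split at 3 digits → 178° and 59.4345′; 178 + 59.4345/60 = 178.990575
  E → positive
Point 4:
  Lat: split at 2 digits → 78° and 56.6763′; 78 + 56.6763/60 = 78.944605
  S → negative
  Lon: degrees = first 3 digits = 12, minutes = 35.2283; 12 + 35.2283/60 = 12.587138
  W ⇒ negate
Point 5:
  Lat: split at 2 digits → 89° and 7.5575′; 89 + 7.5575/60 = 89.125958
  N ⇒ keep positive
  Lon: split at 3 digits → 106° and 14.76666′; 106 + 14.76666/60 = 106.246111
  W → negative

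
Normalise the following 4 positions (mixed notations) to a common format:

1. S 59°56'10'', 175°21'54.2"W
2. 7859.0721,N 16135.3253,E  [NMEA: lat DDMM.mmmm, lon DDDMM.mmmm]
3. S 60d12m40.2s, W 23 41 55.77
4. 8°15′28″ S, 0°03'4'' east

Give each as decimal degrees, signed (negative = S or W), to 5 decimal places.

1. -59.93611, -175.36506
2. 78.98454, 161.58876
3. -60.21117, -23.69883
4. -8.25778, 0.05111

Point 1:
  Lat: 59 + 56/60 + 10/3600 = 59.936111
  hemisphere S, so the sign is −
  Longitude: 175 + 21/60 + 54.2/3600 = 175.365056
  W → negative
Point 2:
  φ: degrees = first 2 digits = 78, minutes = 59.0721; 78 + 59.0721/60 = 78.984535
  N ⇒ keep positive
  Longitude: split at 3 digits → 161° and 35.3253′; 161 + 35.3253/60 = 161.588755
  E ⇒ keep positive
Point 3:
  Latitude: 12′ + 40.2″ = 12.67000′; 60 + 12.67000/60 = 60.211167
  S ⇒ negate
  Lon: 23° + 41/60 + 55.77/3600 = 23 + 0.683333 + 0.015492 = 23.698825
  W ⇒ negate
Point 4:
  Lat: 8 + 15/60 + 28/3600 = 8.257778
  S → negative
  Longitude: 0 + 3/60 + 4/3600 = 0.051111
  E → positive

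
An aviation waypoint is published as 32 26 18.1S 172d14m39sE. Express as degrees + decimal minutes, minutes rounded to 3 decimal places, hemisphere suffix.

Latitude: seconds/60 = 0.30167; minutes = 26 + 0.30167 = 26.30167
λ: 14 + 39/60 = 14.65000′

32° 26.302′ S, 172° 14.650′ E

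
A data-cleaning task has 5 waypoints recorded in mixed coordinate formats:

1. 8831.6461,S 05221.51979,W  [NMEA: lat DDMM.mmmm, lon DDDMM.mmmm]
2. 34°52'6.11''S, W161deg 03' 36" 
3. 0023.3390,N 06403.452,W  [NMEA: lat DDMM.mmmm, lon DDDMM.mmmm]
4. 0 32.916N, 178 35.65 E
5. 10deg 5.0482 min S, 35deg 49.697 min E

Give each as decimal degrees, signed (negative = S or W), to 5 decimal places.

1. -88.52744, -52.35866
2. -34.86836, -161.06000
3. 0.38898, -64.05753
4. 0.54860, 178.59417
5. -10.08414, 35.82828

Point 1:
  Latitude: split at 2 digits → 88° and 31.6461′; 88 + 31.6461/60 = 88.527435
  hemisphere S, so the sign is −
  Longitude: split at 3 digits → 052° and 21.51979′; 52 + 21.51979/60 = 52.358663
  hemisphere W, so the sign is −
Point 2:
  Latitude: 52′ + 6.11″ = 52.10183′; 34 + 52.10183/60 = 34.868364
  S ⇒ negate
  λ: 3′ + 36″ = 3.60000′; 161 + 3.60000/60 = 161.060000
  hemisphere W, so the sign is −
Point 3:
  Lat: degrees = first 2 digits = 0, minutes = 23.339; 0 + 23.339/60 = 0.388983
  N ⇒ keep positive
  Lon: split at 3 digits → 064° and 3.452′; 64 + 3.452/60 = 64.057533
  W → negative
Point 4:
  Lat: 0 + 32.916/60 = 0.548600
  N ⇒ keep positive
  Lon: 35.65′ = 0.594167°; total 178.594167
  E → positive
Point 5:
  Latitude: 10 + 5.0482/60 = 10.084137
  S → negative
  Longitude: 49.697′ = 0.828283°; total 35.828283
  E → positive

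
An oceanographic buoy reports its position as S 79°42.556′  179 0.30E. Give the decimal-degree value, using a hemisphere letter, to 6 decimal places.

Lat: 79 + 42.556/60 = 79.7092667
Longitude: 0.3′ = 0.005000°; total 179.0050000

79.709267° S, 179.005000° E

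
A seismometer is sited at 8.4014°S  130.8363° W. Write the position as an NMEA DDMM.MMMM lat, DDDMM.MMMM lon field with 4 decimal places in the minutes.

0824.0840,S / 13050.1780,W

Lat: fractional part 0.401400 → 24.084000 minutes
Longitude: minutes = (130.836300 − 130) × 60 = 50.178000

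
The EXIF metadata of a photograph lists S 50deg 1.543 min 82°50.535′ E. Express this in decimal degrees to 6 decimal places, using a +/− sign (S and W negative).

-50.025717, 82.842250

Latitude: 50 + 1.543/60 = 50.0257167
S ⇒ negate
Lon: 82 + 50.535/60 = 82.8422500
E ⇒ keep positive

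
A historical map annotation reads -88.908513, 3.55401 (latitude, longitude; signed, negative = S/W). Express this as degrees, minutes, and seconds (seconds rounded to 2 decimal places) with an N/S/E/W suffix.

88°54′30.65″ S, 3°33′14.44″ E

Latitude is negative → S; |value| = 88.908513
Latitude: whole degrees 88; 54.51078′ → 54′ and 30.6468″
λ: whole degrees 3; 33.24060′ → 33′ and 14.4360″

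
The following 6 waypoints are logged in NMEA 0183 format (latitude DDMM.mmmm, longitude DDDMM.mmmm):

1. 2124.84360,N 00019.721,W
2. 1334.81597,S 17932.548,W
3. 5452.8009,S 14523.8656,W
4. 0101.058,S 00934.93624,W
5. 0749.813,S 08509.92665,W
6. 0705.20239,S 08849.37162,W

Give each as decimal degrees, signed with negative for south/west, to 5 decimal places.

1. 21.41406, -0.32868
2. -13.58027, -179.54247
3. -54.88002, -145.39776
4. -1.01763, -9.58227
5. -7.83022, -85.16544
6. -7.08671, -88.82286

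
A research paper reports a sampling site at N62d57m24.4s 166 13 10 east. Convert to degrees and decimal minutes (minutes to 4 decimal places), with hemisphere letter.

62° 57.4067′ N, 166° 13.1667′ E

Lat: seconds/60 = 0.40667; minutes = 57 + 0.40667 = 57.406667
Longitude: seconds/60 = 0.16667; minutes = 13 + 0.16667 = 13.166667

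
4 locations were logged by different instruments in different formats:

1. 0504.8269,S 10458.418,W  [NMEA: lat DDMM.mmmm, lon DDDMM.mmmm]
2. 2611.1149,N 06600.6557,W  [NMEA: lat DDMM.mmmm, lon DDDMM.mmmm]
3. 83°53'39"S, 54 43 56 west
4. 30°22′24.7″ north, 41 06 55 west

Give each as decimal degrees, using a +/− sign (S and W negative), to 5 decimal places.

Point 1:
  Latitude: split at 2 digits → 05° and 4.8269′; 5 + 4.8269/60 = 5.080448
  hemisphere S, so the sign is −
  Lon: split at 3 digits → 104° and 58.418′; 104 + 58.418/60 = 104.973633
  W → negative
Point 2:
  Lat: degrees = first 2 digits = 26, minutes = 11.1149; 26 + 11.1149/60 = 26.185248
  N → positive
  Lon: degrees = first 3 digits = 66, minutes = 0.6557; 66 + 0.6557/60 = 66.010928
  W → negative
Point 3:
  φ: 83° + 53/60 + 39/3600 = 83 + 0.883333 + 0.010833 = 83.894167
  hemisphere S, so the sign is −
  λ: 54 + 43/60 + 56/3600 = 54.732222
  W → negative
Point 4:
  Latitude: 30° + 22/60 + 24.7/3600 = 30 + 0.366667 + 0.006861 = 30.373528
  N ⇒ keep positive
  Lon: 6′ + 55″ = 6.91667′; 41 + 6.91667/60 = 41.115278
  W → negative

1. -5.08045, -104.97363
2. 26.18525, -66.01093
3. -83.89417, -54.73222
4. 30.37353, -41.11528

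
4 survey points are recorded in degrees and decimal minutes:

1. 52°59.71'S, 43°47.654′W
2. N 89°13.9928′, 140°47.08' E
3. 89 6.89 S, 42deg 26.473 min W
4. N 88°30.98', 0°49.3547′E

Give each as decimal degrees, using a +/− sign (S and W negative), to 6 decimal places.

1. -52.995167, -43.794233
2. 89.233213, 140.784667
3. -89.114833, -42.441217
4. 88.516333, 0.822578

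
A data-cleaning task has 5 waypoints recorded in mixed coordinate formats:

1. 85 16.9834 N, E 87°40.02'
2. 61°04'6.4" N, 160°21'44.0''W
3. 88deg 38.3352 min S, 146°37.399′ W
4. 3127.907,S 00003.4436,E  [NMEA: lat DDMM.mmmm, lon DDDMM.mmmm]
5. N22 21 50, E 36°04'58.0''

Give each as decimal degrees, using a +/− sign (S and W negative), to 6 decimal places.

1. 85.283057, 87.667000
2. 61.068444, -160.362222
3. -88.638920, -146.623317
4. -31.465117, 0.057393
5. 22.363889, 36.082778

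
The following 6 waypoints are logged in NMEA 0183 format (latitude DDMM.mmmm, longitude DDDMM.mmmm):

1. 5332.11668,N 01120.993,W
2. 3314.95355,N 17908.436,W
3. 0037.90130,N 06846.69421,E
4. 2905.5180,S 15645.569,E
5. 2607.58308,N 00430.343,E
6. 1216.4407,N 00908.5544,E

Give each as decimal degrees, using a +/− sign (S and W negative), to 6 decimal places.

1. 53.535278, -11.349883
2. 33.249226, -179.140600
3. 0.631688, 68.778237
4. -29.091967, 156.759483
5. 26.126385, 4.505717
6. 12.274012, 9.142573

Point 1:
  Latitude: degrees = first 2 digits = 53, minutes = 32.11668; 53 + 32.11668/60 = 53.5352780
  N ⇒ keep positive
  Lon: degrees = first 3 digits = 11, minutes = 20.993; 11 + 20.993/60 = 11.3498833
  W ⇒ negate
Point 2:
  φ: degrees = first 2 digits = 33, minutes = 14.95355; 33 + 14.95355/60 = 33.2492258
  N ⇒ keep positive
  Longitude: degrees = first 3 digits = 179, minutes = 8.436; 179 + 8.436/60 = 179.1406000
  hemisphere W, so the sign is −
Point 3:
  Latitude: degrees = first 2 digits = 0, minutes = 37.9013; 0 + 37.9013/60 = 0.6316883
  N ⇒ keep positive
  Lon: degrees = first 3 digits = 68, minutes = 46.69421; 68 + 46.69421/60 = 68.7782368
  E → positive
Point 4:
  Latitude: split at 2 digits → 29° and 5.518′; 29 + 5.518/60 = 29.0919667
  hemisphere S, so the sign is −
  λ: split at 3 digits → 156° and 45.569′; 156 + 45.569/60 = 156.7594833
  E → positive
Point 5:
  φ: degrees = first 2 digits = 26, minutes = 7.58308; 26 + 7.58308/60 = 26.1263847
  N → positive
  Longitude: degrees = first 3 digits = 4, minutes = 30.343; 4 + 30.343/60 = 4.5057167
  E → positive
Point 6:
  Latitude: split at 2 digits → 12° and 16.4407′; 12 + 16.4407/60 = 12.2740117
  N → positive
  Lon: degrees = first 3 digits = 9, minutes = 8.5544; 9 + 8.5544/60 = 9.1425733
  E ⇒ keep positive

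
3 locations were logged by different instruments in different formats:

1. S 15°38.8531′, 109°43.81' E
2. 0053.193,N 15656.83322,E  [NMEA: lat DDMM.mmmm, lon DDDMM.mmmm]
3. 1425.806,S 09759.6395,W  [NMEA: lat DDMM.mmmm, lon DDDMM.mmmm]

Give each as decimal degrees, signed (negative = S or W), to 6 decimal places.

Point 1:
  Lat: 38.8531′ = 0.647552°; total 15.6475517
  S → negative
  Lon: 109 + 43.81/60 = 109.7301667
  E → positive
Point 2:
  Lat: split at 2 digits → 00° and 53.193′; 0 + 53.193/60 = 0.8865500
  N → positive
  λ: split at 3 digits → 156° and 56.83322′; 156 + 56.83322/60 = 156.9472203
  E → positive
Point 3:
  φ: split at 2 digits → 14° and 25.806′; 14 + 25.806/60 = 14.4301000
  hemisphere S, so the sign is −
  Lon: split at 3 digits → 097° and 59.6395′; 97 + 59.6395/60 = 97.9939917
  hemisphere W, so the sign is −

1. -15.647552, 109.730167
2. 0.886550, 156.947220
3. -14.430100, -97.993992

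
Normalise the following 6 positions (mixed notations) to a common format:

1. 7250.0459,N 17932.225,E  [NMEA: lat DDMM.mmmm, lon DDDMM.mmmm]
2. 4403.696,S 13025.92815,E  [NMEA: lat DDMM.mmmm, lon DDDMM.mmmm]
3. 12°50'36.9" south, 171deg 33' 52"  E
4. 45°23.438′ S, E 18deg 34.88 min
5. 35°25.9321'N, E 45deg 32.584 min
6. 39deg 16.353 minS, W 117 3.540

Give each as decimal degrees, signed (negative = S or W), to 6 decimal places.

1. 72.834098, 179.537083
2. -44.061600, 130.432136
3. -12.843583, 171.564444
4. -45.390633, 18.581333
5. 35.432202, 45.543067
6. -39.272550, -117.059000

Point 1:
  Lat: degrees = first 2 digits = 72, minutes = 50.0459; 72 + 50.0459/60 = 72.8340983
  N → positive
  Longitude: degrees = first 3 digits = 179, minutes = 32.225; 179 + 32.225/60 = 179.5370833
  E → positive
Point 2:
  Lat: split at 2 digits → 44° and 3.696′; 44 + 3.696/60 = 44.0616000
  S ⇒ negate
  Lon: degrees = first 3 digits = 130, minutes = 25.92815; 130 + 25.92815/60 = 130.4321358
  E → positive
Point 3:
  Lat: 50′ + 36.9″ = 50.61500′; 12 + 50.61500/60 = 12.8435833
  S → negative
  λ: 171° + 33/60 + 52/3600 = 171 + 0.550000 + 0.014444 = 171.5644444
  E → positive
Point 4:
  φ: 45 + 23.438/60 = 45.3906333
  S → negative
  Lon: 18 + 34.88/60 = 18.5813333
  E ⇒ keep positive
Point 5:
  Lat: 25.9321′ = 0.432202°; total 35.4322017
  N → positive
  Lon: 32.584′ = 0.543067°; total 45.5430667
  E → positive
Point 6:
  Latitude: 16.353′ = 0.272550°; total 39.2725500
  S → negative
  λ: 117 + 3.54/60 = 117.0590000
  W → negative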